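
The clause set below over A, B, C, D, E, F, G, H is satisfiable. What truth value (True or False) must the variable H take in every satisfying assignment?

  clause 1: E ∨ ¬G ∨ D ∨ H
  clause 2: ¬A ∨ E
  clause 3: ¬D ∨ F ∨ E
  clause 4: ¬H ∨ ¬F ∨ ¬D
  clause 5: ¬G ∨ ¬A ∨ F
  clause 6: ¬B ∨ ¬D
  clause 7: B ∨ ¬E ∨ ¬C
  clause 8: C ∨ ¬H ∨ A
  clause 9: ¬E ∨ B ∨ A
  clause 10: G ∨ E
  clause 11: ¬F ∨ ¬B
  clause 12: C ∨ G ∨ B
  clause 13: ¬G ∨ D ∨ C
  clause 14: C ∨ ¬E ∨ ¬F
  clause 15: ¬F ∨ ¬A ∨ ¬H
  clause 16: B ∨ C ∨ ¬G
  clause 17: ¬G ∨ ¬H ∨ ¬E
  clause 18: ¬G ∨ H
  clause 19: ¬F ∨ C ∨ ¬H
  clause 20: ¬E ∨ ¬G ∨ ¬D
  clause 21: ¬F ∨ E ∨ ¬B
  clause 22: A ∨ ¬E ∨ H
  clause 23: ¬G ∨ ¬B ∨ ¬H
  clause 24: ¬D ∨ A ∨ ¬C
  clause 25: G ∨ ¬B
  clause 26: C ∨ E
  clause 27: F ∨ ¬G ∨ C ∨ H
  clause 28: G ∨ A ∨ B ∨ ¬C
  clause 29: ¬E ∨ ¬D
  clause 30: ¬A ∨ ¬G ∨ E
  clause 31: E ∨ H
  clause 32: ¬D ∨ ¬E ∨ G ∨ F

True

Suppose H = False.
(¬G) alone gives G = False.
(E) alone gives E = True.
(A) alone gives A = True.
(¬B) alone gives B = False.
(¬C) alone gives C = False.
That conflicts with the unit clause (C).
So every satisfying assignment has H = True.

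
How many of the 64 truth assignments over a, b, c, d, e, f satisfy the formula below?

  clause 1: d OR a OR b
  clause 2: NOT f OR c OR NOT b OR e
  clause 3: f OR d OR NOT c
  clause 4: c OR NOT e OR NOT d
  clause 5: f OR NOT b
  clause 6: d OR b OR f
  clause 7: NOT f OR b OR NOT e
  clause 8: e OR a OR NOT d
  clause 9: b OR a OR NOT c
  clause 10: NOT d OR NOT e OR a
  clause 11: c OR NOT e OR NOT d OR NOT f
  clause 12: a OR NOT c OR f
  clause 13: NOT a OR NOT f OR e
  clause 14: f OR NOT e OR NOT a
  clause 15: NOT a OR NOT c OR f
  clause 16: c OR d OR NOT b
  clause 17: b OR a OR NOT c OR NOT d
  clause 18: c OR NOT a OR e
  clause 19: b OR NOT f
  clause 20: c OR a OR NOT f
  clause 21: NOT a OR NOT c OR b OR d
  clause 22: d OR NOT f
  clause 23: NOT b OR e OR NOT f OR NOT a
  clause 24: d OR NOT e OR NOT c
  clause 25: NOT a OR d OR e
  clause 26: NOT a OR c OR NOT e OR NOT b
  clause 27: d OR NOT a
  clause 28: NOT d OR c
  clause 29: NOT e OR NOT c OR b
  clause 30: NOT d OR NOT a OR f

There are 2^6 = 64 truth assignments over (a, b, c, d, e, f).
Split on a. With a = true, the clauses containing a are satisfied and NOT a drops from the rest; 1 of the 2^5 = 32 assignments to the other variables satisfy what remains.
With a = false, by the same count on the reduced clause set, 0 assignments work.
Total: 1 + 0 = 1.

1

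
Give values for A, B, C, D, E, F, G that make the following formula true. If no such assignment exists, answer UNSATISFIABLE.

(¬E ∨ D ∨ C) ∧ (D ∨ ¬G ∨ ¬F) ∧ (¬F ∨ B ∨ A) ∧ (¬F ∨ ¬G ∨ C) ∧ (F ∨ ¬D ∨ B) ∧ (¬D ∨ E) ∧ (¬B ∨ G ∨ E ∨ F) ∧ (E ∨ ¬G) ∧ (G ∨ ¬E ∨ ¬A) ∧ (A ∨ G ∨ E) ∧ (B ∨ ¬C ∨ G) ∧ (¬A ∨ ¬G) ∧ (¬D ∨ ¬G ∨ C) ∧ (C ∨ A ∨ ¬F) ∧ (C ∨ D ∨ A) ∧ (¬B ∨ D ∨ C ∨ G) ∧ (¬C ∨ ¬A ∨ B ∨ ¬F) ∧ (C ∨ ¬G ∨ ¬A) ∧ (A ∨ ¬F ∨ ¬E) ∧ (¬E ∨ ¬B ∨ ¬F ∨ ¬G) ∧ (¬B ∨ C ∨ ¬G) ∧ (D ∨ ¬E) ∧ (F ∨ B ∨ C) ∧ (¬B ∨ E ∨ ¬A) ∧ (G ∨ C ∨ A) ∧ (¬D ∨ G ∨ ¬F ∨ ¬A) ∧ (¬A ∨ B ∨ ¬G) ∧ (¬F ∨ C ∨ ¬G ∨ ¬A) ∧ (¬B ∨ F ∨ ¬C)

Try D = False.
The clause (¬E) is unit, so E = False.
The clause (¬G) is unit, so G = False.
The clause (A) is unit, so A = True.
The clause (¬B) is unit, so B = False.
The clause (¬C) is unit, so C = False.
The clause (F) is unit, so F = True.
All clauses are satisfied.

A ↦ True, B ↦ False, C ↦ False, D ↦ False, E ↦ False, F ↦ True, G ↦ False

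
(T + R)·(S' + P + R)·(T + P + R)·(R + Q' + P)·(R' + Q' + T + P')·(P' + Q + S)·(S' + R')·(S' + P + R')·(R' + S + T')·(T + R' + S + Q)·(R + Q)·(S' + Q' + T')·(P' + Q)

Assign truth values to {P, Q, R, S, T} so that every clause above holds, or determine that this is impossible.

Branch on T: set T = 1.
Branch on S: set S = 0.
From the singleton clause (R'), R = 0.
From the singleton clause (Q), Q = 1.
From the singleton clause (P), P = 1.
Every clause now holds.

P: 1,  Q: 1,  R: 0,  S: 0,  T: 1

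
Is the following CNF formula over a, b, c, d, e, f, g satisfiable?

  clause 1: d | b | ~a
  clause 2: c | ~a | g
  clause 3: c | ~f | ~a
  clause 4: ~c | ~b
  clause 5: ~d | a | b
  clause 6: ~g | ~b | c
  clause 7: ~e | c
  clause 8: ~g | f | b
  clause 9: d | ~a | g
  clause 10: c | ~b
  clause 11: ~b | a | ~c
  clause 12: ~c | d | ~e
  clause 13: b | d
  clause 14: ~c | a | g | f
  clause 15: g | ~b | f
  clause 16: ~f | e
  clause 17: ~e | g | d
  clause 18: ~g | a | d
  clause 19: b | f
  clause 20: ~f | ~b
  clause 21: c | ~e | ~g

Branch on c: set c = 1.
Unit clause (~b) forces b = 0.
Unit clause (d) forces d = 1.
Unit clause (a) forces a = 1.
Unit clause (f) forces f = 1.
Unit clause (e) forces e = 1.
No clause remains; g is free.
A satisfying assignment: a=1, b=0, c=1, d=1, e=1, f=1, g=0.

Yes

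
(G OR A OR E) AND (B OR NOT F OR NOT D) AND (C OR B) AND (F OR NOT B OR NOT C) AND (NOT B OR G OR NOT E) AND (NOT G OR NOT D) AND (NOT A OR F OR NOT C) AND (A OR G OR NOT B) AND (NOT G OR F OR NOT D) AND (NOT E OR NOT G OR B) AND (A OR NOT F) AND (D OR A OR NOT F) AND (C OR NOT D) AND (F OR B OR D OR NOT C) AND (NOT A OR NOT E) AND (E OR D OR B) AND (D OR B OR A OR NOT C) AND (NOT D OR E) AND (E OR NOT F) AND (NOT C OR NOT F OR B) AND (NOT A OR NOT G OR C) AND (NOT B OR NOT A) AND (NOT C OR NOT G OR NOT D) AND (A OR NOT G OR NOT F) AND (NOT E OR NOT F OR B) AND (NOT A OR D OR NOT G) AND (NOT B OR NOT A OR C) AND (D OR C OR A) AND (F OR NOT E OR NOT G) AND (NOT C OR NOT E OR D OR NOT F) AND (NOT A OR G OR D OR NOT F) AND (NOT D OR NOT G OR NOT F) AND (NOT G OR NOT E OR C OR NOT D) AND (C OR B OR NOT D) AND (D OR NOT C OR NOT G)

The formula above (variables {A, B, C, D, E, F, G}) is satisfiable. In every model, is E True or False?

True

Suppose E = false.
From the singleton clause (NOT D), D = false.
From the singleton clause (B), B = true.
From the singleton clause (NOT F), F = false.
From the singleton clause (NOT C), C = false.
From the singleton clause (NOT A), A = false.
Now (A) is unsatisfied and unit — conflict.
So every satisfying assignment has E = True.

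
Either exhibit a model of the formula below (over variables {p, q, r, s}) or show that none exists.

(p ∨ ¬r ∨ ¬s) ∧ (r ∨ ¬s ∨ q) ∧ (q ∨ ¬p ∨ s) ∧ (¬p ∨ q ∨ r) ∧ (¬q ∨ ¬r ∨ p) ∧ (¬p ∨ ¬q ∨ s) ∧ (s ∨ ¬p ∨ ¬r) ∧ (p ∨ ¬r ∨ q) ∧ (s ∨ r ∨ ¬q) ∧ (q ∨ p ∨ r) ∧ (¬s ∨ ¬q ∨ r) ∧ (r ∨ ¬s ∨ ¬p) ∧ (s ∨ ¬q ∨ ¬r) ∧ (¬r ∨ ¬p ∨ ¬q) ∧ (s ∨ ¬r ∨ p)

p ↦ True, q ↦ False, r ↦ True, s ↦ True

Suppose p = True.
Suppose q = False.
From the singleton clause (s), s = True.
From the singleton clause (r), r = True.
All clauses are satisfied.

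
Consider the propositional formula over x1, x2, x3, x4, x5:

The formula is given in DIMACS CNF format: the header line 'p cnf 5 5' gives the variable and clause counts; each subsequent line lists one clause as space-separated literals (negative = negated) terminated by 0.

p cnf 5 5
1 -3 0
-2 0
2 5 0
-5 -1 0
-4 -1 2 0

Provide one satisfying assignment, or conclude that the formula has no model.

From the singleton clause (¬x2), x2 = False.
From the singleton clause (x5), x5 = True.
From the singleton clause (¬x1), x1 = False.
From the singleton clause (¬x3), x3 = False.
All clauses hold; x4 can take either value.

x1=False, x2=False, x3=False, x4=False, x5=True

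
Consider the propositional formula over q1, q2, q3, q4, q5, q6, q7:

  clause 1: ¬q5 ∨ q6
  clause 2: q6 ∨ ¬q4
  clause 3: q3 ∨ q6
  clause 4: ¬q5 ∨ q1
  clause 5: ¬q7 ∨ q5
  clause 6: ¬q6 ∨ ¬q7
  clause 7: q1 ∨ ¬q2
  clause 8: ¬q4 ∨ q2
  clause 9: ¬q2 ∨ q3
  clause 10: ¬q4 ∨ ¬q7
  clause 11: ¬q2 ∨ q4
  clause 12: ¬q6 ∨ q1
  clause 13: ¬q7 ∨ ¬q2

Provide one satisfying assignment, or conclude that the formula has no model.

q1: True; q2: False; q3: True; q4: False; q5: True; q6: True; q7: False

Suppose q5 = True.
(q6) alone gives q6 = True.
(q1) alone gives q1 = True.
(¬q7) alone gives q7 = False.
Suppose q4 = False.
(¬q2) alone gives q2 = False.
All clauses hold; q3 can take either value.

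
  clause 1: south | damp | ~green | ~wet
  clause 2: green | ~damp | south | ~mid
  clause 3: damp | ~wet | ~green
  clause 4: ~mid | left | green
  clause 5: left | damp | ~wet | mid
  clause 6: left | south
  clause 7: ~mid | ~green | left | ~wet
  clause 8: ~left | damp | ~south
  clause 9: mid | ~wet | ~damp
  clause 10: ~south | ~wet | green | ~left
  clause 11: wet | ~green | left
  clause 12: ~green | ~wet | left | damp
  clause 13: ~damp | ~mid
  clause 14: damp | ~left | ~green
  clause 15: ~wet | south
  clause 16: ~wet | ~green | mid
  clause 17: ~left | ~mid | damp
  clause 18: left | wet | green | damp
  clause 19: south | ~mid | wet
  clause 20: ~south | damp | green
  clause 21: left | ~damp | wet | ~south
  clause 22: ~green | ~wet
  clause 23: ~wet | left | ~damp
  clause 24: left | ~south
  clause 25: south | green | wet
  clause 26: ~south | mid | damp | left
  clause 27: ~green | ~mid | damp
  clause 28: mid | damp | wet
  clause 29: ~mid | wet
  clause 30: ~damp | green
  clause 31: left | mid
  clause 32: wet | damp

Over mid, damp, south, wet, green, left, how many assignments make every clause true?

2

There are 2^6 = 64 truth assignments over (mid, damp, south, wet, green, left).
Split on south. With south = 1, the clauses containing south are satisfied and ~south drops from the rest; 1 of the 2^5 = 32 assignments to the other variables satisfy what remains.
With south = 0, by the same count on the reduced clause set, 1 assignment works.
(One model: mid=F, damp=T, south=F, wet=F, green=T, left=T.)
Total: 1 + 1 = 2.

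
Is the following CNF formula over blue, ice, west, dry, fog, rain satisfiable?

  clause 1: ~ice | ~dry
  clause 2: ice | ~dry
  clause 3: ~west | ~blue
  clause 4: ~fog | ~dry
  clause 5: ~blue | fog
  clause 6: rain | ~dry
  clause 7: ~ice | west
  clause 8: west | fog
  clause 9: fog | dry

Branch on ice: set ice = 0.
From the singleton clause (~dry), dry = 0.
From the singleton clause (fog), fog = 1.
Branch on west: set west = 0.
No clause remains; blue, rain are free.
A satisfying assignment: blue ↦ 1,  ice ↦ 0,  west ↦ 0,  dry ↦ 0,  fog ↦ 1,  rain ↦ 0.

Yes, satisfiable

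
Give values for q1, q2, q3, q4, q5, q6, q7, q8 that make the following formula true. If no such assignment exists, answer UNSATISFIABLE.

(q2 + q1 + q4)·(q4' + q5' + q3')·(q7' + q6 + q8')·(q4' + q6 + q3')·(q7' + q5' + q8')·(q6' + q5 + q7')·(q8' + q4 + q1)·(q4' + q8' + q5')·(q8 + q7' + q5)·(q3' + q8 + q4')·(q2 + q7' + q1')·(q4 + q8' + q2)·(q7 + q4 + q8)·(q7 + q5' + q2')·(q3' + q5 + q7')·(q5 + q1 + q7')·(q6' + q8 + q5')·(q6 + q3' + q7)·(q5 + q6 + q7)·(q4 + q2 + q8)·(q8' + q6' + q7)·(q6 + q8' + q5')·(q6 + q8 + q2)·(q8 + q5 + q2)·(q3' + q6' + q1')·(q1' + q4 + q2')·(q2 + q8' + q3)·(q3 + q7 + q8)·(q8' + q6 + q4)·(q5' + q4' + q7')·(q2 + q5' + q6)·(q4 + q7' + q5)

Case q2 = 1:
Case q7 = 1:
Case q6 = 0:
The clause (q8') is unit, so q8 = 0.
The clause (q5) is unit, so q5 = 1.
The clause (q4') is unit, so q4 = 0.
The clause (q1') is unit, so q1 = 0.
No clause remains; q3 is free.

q1: 0, q2: 1, q3: 0, q4: 0, q5: 1, q6: 0, q7: 1, q8: 0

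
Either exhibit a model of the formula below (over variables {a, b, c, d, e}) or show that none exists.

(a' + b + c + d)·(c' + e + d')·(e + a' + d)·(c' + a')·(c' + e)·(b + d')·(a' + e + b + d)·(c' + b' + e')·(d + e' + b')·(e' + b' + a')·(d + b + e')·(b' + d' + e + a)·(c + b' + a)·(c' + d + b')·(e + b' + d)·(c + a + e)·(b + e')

Suppose c = 0.
Suppose b = 1.
From the singleton clause (a), a = 1.
From the singleton clause (e'), e = 0.
From the singleton clause (d), d = 1.
All clauses are satisfied.

a ↦ 1; b ↦ 1; c ↦ 0; d ↦ 1; e ↦ 0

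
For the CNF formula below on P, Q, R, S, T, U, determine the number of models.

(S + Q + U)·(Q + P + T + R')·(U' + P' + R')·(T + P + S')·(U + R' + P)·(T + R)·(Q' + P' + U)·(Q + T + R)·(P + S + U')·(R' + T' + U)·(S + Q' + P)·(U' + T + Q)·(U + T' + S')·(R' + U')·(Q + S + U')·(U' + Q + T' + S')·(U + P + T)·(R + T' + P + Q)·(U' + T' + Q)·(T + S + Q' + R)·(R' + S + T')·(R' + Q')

There are 2^6 = 64 truth assignments over (P, Q, R, S, T, U).
Split on Q. With Q = 1, the clauses containing Q are satisfied and Q' drops from the rest; 3 of the 2^5 = 32 assignments to the other variables satisfy what remains.
With Q = 0, by the same count on the reduced clause set, 1 assignment works.
(One model: P=F, Q=T, R=F, S=T, T=T, U=T.)
Total: 3 + 1 = 4.

4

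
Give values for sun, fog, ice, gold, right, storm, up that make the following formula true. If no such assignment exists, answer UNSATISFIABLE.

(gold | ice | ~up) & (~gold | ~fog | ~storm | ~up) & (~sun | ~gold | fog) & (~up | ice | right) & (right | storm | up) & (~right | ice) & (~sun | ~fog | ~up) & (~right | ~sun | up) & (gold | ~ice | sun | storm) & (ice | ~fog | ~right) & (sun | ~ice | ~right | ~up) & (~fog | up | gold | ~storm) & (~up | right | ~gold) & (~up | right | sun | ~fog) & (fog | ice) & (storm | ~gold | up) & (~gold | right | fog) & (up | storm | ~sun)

sun: 0; fog: 0; ice: 1; gold: 1; right: 1; storm: 1; up: 0

Try right = 1.
From the singleton clause (ice), ice = 1.
Try sun = 0.
From the singleton clause (~up), up = 0.
Try gold = 1.
From the singleton clause (storm), storm = 1.
Every clause is now satisfied; fog is unconstrained.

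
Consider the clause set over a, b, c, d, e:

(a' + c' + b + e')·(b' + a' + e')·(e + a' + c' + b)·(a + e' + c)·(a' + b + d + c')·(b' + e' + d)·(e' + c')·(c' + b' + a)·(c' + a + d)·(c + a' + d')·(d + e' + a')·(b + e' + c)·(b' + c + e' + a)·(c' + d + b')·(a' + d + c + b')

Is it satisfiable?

Yes

Try e = 0.
Try a = 1.
Try c = 1.
From the singleton clause (b), b = 1.
From the singleton clause (d), d = 1.
Every clause now holds.
A satisfying assignment: a=1, b=1, c=1, d=1, e=0.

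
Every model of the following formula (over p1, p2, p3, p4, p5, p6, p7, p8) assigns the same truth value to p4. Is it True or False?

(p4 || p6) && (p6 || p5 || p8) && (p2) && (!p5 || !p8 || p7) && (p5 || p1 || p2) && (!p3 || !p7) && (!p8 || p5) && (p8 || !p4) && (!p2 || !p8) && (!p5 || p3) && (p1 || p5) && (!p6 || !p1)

Suppose p4 = true.
Unit clause (p2) forces p2 = true.
Unit clause (p8) forces p8 = true.
Now (!p8) is unsatisfied and unit — conflict.
So every satisfying assignment has p4 = False.

False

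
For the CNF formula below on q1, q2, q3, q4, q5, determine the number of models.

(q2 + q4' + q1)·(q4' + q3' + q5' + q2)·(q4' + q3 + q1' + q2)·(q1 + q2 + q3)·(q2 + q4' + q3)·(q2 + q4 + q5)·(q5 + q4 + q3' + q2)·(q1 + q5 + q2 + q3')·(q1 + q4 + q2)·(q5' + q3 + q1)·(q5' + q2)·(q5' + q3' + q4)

There are 2^5 = 32 truth assignments over (q1, q2, q3, q4, q5).
Split on q4. With q4 = 1, the clauses containing q4 are satisfied and q4' drops from the rest; 8 of the 2^4 = 16 assignments to the other variables satisfy what remains.
With q4 = 0, by the same count on the reduced clause set, 5 assignments work.
Total: 8 + 5 = 13.

13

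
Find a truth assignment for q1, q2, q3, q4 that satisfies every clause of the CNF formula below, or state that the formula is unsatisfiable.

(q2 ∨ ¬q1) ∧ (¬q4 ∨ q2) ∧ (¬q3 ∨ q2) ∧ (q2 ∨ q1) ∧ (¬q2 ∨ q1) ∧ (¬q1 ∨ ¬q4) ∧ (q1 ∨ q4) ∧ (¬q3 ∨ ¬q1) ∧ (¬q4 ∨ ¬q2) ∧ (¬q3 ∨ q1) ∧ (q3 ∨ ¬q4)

q1=True; q2=True; q3=False; q4=False

Suppose q2 = True.
From the singleton clause (q1), q1 = True.
From the singleton clause (¬q4), q4 = False.
From the singleton clause (¬q3), q3 = False.
This assignment satisfies each clause.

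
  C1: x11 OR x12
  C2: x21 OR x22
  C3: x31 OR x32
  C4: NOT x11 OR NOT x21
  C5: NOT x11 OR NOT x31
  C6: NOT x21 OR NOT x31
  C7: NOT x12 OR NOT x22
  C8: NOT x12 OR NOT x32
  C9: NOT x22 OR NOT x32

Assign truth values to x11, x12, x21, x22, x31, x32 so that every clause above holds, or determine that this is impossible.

UNSATISFIABLE

Case x11 = true:
From the singleton clause (NOT x21), x21 = false.
From the singleton clause (x22), x22 = true.
From the singleton clause (NOT x31), x31 = false.
From the singleton clause (x32), x32 = true.
But (NOT x32) is also a unit clause — contradiction.
So x11 must be the other value — set x11 = false.
From the singleton clause (x12), x12 = true.
From the singleton clause (NOT x22), x22 = false.
From the singleton clause (x21), x21 = true.
From the singleton clause (NOT x31), x31 = false.
From the singleton clause (x32), x32 = true.
But (NOT x32) is also a unit clause — contradiction.
Both values of x11 lead to a conflict.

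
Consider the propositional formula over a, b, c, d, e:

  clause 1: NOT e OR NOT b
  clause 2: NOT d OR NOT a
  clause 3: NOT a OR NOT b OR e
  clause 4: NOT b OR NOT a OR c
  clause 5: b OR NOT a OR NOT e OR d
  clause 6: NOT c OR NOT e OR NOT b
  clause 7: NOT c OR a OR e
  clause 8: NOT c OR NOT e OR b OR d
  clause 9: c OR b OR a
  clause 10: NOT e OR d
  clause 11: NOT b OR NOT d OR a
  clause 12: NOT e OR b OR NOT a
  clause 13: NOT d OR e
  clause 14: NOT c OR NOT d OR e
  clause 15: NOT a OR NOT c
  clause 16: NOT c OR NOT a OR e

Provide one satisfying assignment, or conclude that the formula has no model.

a=false, b=true, c=false, d=false, e=false

Case e = false:
Unit clause (NOT d) forces d = false.
Case a = false:
Unit clause (NOT c) forces c = false.
Unit clause (b) forces b = true.
All clauses are satisfied.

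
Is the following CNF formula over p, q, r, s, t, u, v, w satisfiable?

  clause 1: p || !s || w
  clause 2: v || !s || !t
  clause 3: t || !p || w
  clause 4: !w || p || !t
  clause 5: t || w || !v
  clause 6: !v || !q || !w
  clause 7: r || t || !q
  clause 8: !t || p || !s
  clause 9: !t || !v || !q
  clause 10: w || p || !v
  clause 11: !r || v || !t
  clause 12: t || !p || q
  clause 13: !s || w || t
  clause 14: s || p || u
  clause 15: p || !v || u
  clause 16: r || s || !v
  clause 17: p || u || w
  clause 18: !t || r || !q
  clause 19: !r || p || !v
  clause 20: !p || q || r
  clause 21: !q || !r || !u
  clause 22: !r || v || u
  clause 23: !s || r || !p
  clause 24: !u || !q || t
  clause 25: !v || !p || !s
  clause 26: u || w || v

Branch on p: set p = true.
Branch on t: set t = true.
Branch on v: set v = true.
The clause (!q) is unit, so q = false.
The clause (r) is unit, so r = true.
The clause (!s) is unit, so s = false.
No clause remains; u, w are free.
A satisfying assignment: p ↦ true,  q ↦ false,  r ↦ true,  s ↦ false,  t ↦ true,  u ↦ false,  v ↦ true,  w ↦ false.

Yes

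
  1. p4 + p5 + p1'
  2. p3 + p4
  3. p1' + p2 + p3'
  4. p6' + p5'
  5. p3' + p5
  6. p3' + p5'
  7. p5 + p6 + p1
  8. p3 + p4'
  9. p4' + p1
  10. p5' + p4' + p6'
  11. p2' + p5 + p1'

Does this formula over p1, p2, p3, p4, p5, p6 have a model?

Unsatisfiable

Case p3 = 1:
Unit clause (p5) forces p5 = 1.
But (p5') is also a unit clause — contradiction.
Undo p3 and try p3 = 0.
Unit clause (p4) forces p4 = 1.
But (p4') is also a unit clause — contradiction.
Neither p3 = 1 nor p3 = 0 works.
No assignment satisfies every clause.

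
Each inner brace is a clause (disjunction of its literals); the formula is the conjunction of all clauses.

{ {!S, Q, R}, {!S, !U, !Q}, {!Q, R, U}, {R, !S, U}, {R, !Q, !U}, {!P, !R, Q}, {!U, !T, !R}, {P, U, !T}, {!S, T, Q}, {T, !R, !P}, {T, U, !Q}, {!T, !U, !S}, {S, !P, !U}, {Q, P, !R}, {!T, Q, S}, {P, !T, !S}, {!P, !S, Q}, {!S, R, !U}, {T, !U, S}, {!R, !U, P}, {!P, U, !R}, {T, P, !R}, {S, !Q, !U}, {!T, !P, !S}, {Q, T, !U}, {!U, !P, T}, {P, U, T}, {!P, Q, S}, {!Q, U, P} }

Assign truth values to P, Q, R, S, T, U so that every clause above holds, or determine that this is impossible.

UNSATISFIABLE

Try S = false.
Try P = false.
Try U = true.
Unit clause (T) forces T = true.
Unit clause (!R) forces R = false.
Unit clause (!Q) forces Q = false.
Now (Q) is unsatisfied and unit — conflict.
So U must be the other value — set U = false.
Unit clause (!T) forces T = false.
Now (T) is unsatisfied and unit — conflict.
Either choice for U ends in contradiction.
So P must be the other value — set P = true.
Unit clause (!U) forces U = false.
Unit clause (!R) forces R = false.
Unit clause (!Q) forces Q = false.
Now (Q) is unsatisfied and unit — conflict.
Either choice for P ends in contradiction.
So S must be the other value — set S = true.
Try Q = true.
Unit clause (!U) forces U = false.
Unit clause (R) forces R = true.
Unit clause (T) forces T = true.
Unit clause (P) forces P = true.
Now (!P) is unsatisfied and unit — conflict.
So Q must be the other value — set Q = false.
Unit clause (R) forces R = true.
Unit clause (!P) forces P = false.
Now (P) is unsatisfied and unit — conflict.
Either choice for Q ends in contradiction.
Either choice for S ends in contradiction.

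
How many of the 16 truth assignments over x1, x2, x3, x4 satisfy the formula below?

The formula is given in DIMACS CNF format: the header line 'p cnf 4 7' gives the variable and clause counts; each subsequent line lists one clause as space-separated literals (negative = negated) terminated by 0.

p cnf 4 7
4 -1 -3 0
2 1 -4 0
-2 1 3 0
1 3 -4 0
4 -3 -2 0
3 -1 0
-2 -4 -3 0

3

There are 2^4 = 16 truth assignments over (x1, x2, x3, x4).
Check each against the 7 clauses (columns in the order x1, x2, x3, x4):
  F F F F  ✓ satisfies all
  F F F T  ✗ fails (x2 ∨ x1 ∨ ¬x4)
  F F T F  ✓ satisfies all
  F F T T  ✗ fails (x2 ∨ x1 ∨ ¬x4)
  F T F F  ✗ fails (¬x2 ∨ x1 ∨ x3)
  F T F T  ✗ fails (¬x2 ∨ x1 ∨ x3)
  F T T F  ✗ fails (x4 ∨ ¬x3 ∨ ¬x2)
  F T T T  ✗ fails (¬x2 ∨ ¬x4 ∨ ¬x3)
  T F F F  ✗ fails (x3 ∨ ¬x1)
  T F F T  ✗ fails (x3 ∨ ¬x1)
  T F T F  ✗ fails (x4 ∨ ¬x1 ∨ ¬x3)
  T F T T  ✓ satisfies all
  T T F F  ✗ fails (x3 ∨ ¬x1)
  T T F T  ✗ fails (x3 ∨ ¬x1)
  T T T F  ✗ fails (x4 ∨ ¬x1 ∨ ¬x3)
  T T T T  ✗ fails (¬x2 ∨ ¬x4 ∨ ¬x3)
3 of the 16 rows are models.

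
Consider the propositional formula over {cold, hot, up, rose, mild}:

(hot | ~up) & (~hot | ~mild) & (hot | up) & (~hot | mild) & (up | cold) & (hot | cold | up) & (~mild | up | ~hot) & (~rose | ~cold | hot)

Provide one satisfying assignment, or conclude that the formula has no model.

UNSATISFIABLE

Case hot = 1:
(~mild) alone gives mild = 0.
Now (mild) is unsatisfied and unit — conflict.
Backtrack on hot: now try hot = 0.
(~up) alone gives up = 0.
Now (up) is unsatisfied and unit — conflict.
Both values of hot lead to a conflict.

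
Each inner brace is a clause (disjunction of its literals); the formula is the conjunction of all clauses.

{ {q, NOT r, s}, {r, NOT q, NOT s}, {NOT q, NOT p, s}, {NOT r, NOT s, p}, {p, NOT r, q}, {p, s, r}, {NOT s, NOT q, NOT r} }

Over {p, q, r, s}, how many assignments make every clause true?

5

There are 2^4 = 16 truth assignments over (p, q, r, s).
Check each against the 7 clauses (columns in the order p, q, r, s):
  F F F F  ✗ fails (p OR s OR r)
  F F F T  ✓ satisfies all
  F F T F  ✗ fails (q OR NOT r OR s)
  F F T T  ✗ fails (NOT r OR NOT s OR p)
  F T F F  ✗ fails (p OR s OR r)
  F T F T  ✗ fails (r OR NOT q OR NOT s)
  F T T F  ✓ satisfies all
  F T T T  ✗ fails (NOT r OR NOT s OR p)
  T F F F  ✓ satisfies all
  T F F T  ✓ satisfies all
  T F T F  ✗ fails (q OR NOT r OR s)
  T F T T  ✓ satisfies all
  T T F F  ✗ fails (NOT q OR NOT p OR s)
  T T F T  ✗ fails (r OR NOT q OR NOT s)
  T T T F  ✗ fails (NOT q OR NOT p OR s)
  T T T T  ✗ fails (NOT s OR NOT q OR NOT r)
5 of the 16 rows are models.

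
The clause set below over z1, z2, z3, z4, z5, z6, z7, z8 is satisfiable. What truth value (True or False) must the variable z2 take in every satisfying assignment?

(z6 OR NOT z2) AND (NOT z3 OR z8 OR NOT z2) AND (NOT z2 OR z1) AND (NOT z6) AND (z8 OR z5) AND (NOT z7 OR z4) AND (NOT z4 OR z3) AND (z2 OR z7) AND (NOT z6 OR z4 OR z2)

Suppose z2 = true.
(z6) alone gives z6 = true.
But (NOT z6) is also a unit clause — contradiction.
So every satisfying assignment has z2 = False.

False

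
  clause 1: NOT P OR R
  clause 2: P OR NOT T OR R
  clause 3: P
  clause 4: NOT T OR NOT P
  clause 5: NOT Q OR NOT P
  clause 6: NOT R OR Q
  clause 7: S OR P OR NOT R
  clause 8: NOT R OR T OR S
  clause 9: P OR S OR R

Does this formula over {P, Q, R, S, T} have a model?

Unit clause (P) forces P = true.
Unit clause (R) forces R = true.
Unit clause (NOT T) forces T = false.
Unit clause (NOT Q) forces Q = false.
But (Q) is also a unit clause — contradiction.
No assignment satisfies every clause.

No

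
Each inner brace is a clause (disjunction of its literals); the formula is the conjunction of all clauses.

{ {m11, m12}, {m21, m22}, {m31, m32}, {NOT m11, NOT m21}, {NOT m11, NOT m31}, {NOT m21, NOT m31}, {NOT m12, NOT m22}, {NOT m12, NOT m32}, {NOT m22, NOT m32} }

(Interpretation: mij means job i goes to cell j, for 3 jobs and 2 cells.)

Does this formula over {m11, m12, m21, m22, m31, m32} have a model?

Branch on m11: set m11 = true.
(NOT m21) alone gives m21 = false.
(m22) alone gives m22 = true.
(NOT m31) alone gives m31 = false.
(m32) alone gives m32 = true.
Now (NOT m32) is unsatisfied and unit — conflict.
So m11 must be the other value — set m11 = false.
(m12) alone gives m12 = true.
(NOT m22) alone gives m22 = false.
(m21) alone gives m21 = true.
(NOT m31) alone gives m31 = false.
(m32) alone gives m32 = true.
Now (NOT m32) is unsatisfied and unit — conflict.
Neither m11 = true nor m11 = false works.
No assignment satisfies every clause.

Unsatisfiable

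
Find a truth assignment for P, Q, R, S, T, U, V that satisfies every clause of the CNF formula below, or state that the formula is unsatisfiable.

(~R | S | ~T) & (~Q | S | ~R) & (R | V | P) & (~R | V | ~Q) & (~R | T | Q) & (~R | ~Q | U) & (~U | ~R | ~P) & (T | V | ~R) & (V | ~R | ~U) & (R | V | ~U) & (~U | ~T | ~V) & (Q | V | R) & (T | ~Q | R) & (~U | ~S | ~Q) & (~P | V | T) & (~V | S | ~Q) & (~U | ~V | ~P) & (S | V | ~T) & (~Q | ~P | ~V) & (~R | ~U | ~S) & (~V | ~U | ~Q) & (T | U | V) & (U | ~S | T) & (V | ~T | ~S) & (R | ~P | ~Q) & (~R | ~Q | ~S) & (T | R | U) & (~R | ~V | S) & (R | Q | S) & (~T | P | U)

P ↦ 1; Q ↦ 0; R ↦ 0; S ↦ 1; T ↦ 1; U ↦ 0; V ↦ 1

Suppose R = 0.
Suppose V = 1.
Suppose U = 0.
(T) alone gives T = 1.
(P) alone gives P = 1.
(~Q) alone gives Q = 0.
(S) alone gives S = 1.
All clauses are satisfied.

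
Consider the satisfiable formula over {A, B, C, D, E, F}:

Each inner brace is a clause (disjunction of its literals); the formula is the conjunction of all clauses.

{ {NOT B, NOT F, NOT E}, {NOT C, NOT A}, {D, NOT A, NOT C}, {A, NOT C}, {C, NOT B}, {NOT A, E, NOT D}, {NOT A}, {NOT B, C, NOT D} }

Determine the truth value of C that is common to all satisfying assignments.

False

Suppose C = true.
From the singleton clause (NOT A), A = false.
But (A) is also a unit clause — contradiction.
So every satisfying assignment has C = False.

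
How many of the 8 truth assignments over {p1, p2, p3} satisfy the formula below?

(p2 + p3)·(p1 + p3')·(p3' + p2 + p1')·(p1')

There are 2^3 = 8 truth assignments over (p1, p2, p3).
Split on p2. With p2 = 1, the clauses containing p2 are satisfied and p2' drops from the rest; 1 of the 2^2 = 4 assignments to the other variables satisfy what remains.
With p2 = 0, by the same count on the reduced clause set, 0 assignments work.
(One model: p1=F, p2=T, p3=F.)
Total: 1 + 0 = 1.

1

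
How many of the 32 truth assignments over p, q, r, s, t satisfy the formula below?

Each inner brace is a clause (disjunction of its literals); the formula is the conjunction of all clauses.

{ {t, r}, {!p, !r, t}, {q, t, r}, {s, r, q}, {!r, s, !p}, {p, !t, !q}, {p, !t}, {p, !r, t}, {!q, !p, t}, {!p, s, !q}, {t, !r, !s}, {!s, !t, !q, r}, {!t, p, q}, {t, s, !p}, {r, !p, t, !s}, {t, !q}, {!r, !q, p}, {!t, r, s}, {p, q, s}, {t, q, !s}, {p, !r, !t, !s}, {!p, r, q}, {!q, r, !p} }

There are 2^5 = 32 truth assignments over (p, q, r, s, t).
Split on q. With q = true, the clauses containing q are satisfied and !q drops from the rest; 1 of the 2^4 = 16 assignments to the other variables satisfy what remains.
With q = false, by the same count on the reduced clause set, 1 assignment works.
(One model: p=T, q=F, r=T, s=T, t=T.)
Total: 1 + 1 = 2.

2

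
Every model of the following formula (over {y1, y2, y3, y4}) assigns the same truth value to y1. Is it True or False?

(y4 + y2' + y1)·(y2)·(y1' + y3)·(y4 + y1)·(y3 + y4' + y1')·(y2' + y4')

Suppose y1 = 0.
The clause (y2) is unit, so y2 = 1.
The clause (y4) is unit, so y4 = 1.
That conflicts with the unit clause (y4').
So every satisfying assignment has y1 = True.

True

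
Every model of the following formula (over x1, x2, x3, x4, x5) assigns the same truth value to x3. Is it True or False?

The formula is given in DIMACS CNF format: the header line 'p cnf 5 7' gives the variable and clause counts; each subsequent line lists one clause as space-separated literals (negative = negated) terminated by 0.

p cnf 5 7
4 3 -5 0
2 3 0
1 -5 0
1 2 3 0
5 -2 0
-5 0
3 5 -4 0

Suppose x3 = False.
(x2) alone gives x2 = True.
(x5) alone gives x5 = True.
Now (¬x5) is unsatisfied and unit — conflict.
So every satisfying assignment has x3 = True.

True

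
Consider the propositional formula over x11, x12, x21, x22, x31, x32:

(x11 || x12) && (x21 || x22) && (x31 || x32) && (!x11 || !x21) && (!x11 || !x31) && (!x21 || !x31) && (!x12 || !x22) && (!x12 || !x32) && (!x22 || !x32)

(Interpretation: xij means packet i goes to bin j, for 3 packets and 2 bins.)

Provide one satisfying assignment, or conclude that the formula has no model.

UNSATISFIABLE

Case x11 = true:
From the singleton clause (!x21), x21 = false.
From the singleton clause (x22), x22 = true.
From the singleton clause (!x31), x31 = false.
From the singleton clause (x32), x32 = true.
But (!x32) is also a unit clause — contradiction.
That branch fails; take x11 = false instead.
From the singleton clause (x12), x12 = true.
From the singleton clause (!x22), x22 = false.
From the singleton clause (x21), x21 = true.
From the singleton clause (!x31), x31 = false.
From the singleton clause (x32), x32 = true.
But (!x32) is also a unit clause — contradiction.
Either choice for x11 ends in contradiction.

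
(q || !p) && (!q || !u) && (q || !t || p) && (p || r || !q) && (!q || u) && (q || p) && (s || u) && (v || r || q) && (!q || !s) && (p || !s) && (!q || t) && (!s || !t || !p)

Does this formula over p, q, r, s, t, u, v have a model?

Try q = true.
(!u) alone gives u = false.
Now (u) is unsatisfied and unit — conflict.
Backtrack on q: now try q = false.
(!p) alone gives p = false.
Now (p) is unsatisfied and unit — conflict.
Both values of q lead to a conflict.
No assignment satisfies every clause.

No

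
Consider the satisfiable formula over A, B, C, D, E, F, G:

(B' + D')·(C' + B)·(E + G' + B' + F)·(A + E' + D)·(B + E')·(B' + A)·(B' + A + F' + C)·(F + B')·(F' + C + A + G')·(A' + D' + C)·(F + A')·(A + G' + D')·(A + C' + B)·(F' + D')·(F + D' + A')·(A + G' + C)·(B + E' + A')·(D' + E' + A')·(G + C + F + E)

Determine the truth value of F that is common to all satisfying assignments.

True

Suppose F = 0.
Unit clause (B') forces B = 0.
Unit clause (C') forces C = 0.
Unit clause (E') forces E = 0.
Unit clause (A') forces A = 0.
Unit clause (G') forces G = 0.
But (G) is also a unit clause — contradiction.
So every satisfying assignment has F = True.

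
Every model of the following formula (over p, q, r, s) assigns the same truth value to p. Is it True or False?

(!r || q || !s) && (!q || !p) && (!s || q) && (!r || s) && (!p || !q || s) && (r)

Suppose p = true.
Unit clause (!q) forces q = false.
Unit clause (!s) forces s = false.
Unit clause (!r) forces r = false.
Now (r) is unsatisfied and unit — conflict.
So every satisfying assignment has p = False.

False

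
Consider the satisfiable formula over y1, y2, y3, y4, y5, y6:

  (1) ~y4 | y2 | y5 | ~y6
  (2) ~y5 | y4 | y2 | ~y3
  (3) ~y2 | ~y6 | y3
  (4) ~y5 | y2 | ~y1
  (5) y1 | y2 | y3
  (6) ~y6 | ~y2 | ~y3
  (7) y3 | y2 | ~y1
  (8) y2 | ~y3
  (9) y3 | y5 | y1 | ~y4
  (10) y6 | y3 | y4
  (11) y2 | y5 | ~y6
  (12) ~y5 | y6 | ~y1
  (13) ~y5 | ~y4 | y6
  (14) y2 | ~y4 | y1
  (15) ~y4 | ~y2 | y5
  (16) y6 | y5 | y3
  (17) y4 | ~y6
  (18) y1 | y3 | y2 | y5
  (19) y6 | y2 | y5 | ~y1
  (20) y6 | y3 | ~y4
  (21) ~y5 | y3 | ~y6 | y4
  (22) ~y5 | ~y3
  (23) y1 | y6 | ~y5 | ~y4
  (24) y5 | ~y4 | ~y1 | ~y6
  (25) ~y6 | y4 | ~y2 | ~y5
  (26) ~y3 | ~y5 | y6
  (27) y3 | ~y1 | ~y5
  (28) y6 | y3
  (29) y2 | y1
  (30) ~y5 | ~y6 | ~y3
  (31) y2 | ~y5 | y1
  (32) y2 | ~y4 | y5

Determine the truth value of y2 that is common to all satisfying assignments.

Suppose y2 = 0.
(~y3) alone gives y3 = 0.
(y1) alone gives y1 = 1.
But (~y1) is also a unit clause — contradiction.
So every satisfying assignment has y2 = True.

True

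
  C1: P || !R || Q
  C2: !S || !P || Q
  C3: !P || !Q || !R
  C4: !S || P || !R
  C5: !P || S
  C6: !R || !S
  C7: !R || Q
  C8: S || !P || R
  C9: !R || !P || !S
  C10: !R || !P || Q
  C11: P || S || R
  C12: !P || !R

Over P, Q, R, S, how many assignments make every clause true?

4

There are 2^4 = 16 truth assignments over (P, Q, R, S).
Check each against the 12 clauses (columns in the order P, Q, R, S):
  F F F F  ✗ fails (P || S || R)
  F F F T  ✓ satisfies all
  F F T F  ✗ fails (P || !R || Q)
  F F T T  ✗ fails (P || !R || Q)
  F T F F  ✗ fails (P || S || R)
  F T F T  ✓ satisfies all
  F T T F  ✓ satisfies all
  F T T T  ✗ fails (!S || P || !R)
  T F F F  ✗ fails (!P || S)
  T F F T  ✗ fails (!S || !P || Q)
  T F T F  ✗ fails (!P || S)
  T F T T  ✗ fails (!S || !P || Q)
  T T F F  ✗ fails (!P || S)
  T T F T  ✓ satisfies all
  T T T F  ✗ fails (!P || !Q || !R)
  T T T T  ✗ fails (!P || !Q || !R)
4 of the 16 rows are models.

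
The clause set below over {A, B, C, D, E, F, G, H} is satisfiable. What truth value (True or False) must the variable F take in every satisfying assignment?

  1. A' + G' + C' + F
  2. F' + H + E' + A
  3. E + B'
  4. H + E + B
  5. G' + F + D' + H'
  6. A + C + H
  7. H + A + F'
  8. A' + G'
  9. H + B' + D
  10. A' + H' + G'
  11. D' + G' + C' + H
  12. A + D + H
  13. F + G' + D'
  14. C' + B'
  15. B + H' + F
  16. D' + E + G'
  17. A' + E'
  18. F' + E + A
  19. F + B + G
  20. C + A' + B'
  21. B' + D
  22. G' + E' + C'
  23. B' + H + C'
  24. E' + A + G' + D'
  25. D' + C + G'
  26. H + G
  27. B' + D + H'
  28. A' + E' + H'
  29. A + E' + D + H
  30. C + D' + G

True

Suppose F = 0.
Branch on E: set E = 1.
From the singleton clause (A'), A = 0.
Branch on C: set C = 1.
From the singleton clause (B'), B = 0.
From the singleton clause (H'), H = 0.
From the singleton clause (D), D = 1.
From the singleton clause (G'), G = 0.
That conflicts with the unit clause (G).
Backtrack on C: now try C = 0.
From the singleton clause (H), H = 1.
From the singleton clause (B), B = 1.
From the singleton clause (D), D = 1.
From the singleton clause (G'), G = 0.
That conflicts with the unit clause (G).
Either choice for C ends in contradiction.
Backtrack on E: now try E = 0.
From the singleton clause (B'), B = 0.
From the singleton clause (H), H = 1.
That conflicts with the unit clause (H').
Either choice for E ends in contradiction.
So every satisfying assignment has F = True.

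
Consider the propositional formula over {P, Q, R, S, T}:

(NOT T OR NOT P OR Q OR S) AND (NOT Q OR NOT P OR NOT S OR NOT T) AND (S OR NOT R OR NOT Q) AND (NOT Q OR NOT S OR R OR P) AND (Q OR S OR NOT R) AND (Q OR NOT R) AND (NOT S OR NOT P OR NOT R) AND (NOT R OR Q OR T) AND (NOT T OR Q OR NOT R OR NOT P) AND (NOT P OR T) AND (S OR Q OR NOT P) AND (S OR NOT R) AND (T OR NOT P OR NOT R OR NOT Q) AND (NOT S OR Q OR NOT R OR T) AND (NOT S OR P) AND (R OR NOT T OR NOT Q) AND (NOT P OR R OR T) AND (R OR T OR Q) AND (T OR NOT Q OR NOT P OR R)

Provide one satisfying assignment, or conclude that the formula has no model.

Branch on Q: set Q = false.
(NOT R) alone gives R = false.
(T) alone gives T = true.
Branch on P: set P = true.
(S) alone gives S = true.
All clauses are satisfied.

P: true, Q: false, R: false, S: true, T: true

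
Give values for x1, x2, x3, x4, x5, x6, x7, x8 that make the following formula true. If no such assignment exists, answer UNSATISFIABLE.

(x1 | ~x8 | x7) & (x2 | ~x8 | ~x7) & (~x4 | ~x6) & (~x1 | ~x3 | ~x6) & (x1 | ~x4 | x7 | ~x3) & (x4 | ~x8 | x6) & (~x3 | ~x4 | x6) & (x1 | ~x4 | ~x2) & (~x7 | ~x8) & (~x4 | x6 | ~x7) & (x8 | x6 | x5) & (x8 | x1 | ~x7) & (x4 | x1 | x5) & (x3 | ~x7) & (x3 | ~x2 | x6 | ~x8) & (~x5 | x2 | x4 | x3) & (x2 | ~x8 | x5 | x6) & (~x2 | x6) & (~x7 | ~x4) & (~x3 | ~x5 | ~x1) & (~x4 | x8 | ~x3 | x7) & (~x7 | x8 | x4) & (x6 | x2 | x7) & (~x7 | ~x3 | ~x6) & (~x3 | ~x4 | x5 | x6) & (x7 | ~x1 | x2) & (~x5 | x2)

Suppose x4 = 0.
Suppose x8 = 0.
The clause (~x7) is unit, so x7 = 0.
Suppose x6 = 1.
Suppose x1 = 1.
The clause (~x3) is unit, so x3 = 0.
The clause (x2) is unit, so x2 = 1.
All clauses hold; x5 can take either value.

x1: 1,  x2: 1,  x3: 0,  x4: 0,  x5: 1,  x6: 1,  x7: 0,  x8: 0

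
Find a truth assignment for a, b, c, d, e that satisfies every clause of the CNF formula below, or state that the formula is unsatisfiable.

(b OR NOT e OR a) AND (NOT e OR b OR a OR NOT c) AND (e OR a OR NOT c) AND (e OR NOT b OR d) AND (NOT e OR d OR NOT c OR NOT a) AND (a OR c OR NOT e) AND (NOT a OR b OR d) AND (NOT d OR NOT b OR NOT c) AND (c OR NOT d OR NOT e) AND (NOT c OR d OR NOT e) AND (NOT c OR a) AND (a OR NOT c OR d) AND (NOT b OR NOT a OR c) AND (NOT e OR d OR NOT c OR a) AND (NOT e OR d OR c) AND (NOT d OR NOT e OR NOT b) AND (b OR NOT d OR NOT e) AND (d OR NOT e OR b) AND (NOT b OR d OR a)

Suppose c = false.
Suppose a = false.
(NOT e) alone gives e = false.
Suppose b = false.
All clauses hold; d can take either value.

a=false,  b=false,  c=false,  d=false,  e=false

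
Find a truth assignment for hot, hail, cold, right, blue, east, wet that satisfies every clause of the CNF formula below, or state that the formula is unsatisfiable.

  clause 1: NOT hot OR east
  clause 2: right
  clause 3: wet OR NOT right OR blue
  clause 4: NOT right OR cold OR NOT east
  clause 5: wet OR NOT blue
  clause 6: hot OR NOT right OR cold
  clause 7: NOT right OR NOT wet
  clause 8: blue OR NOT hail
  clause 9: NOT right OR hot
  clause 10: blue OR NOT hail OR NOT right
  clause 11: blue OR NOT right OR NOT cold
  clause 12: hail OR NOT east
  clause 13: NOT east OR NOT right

UNSATISFIABLE

From the singleton clause (right), right = true.
From the singleton clause (NOT wet), wet = false.
From the singleton clause (blue), blue = true.
That conflicts with the unit clause (NOT blue).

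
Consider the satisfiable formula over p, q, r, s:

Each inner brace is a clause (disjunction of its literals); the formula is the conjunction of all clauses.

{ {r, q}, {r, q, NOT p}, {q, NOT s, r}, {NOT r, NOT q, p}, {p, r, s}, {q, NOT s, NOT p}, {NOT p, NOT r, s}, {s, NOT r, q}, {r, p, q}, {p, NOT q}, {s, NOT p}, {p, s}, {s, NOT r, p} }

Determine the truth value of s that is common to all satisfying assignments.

Suppose s = false.
(NOT p) alone gives p = false.
But (p) is also a unit clause — contradiction.
So every satisfying assignment has s = True.

True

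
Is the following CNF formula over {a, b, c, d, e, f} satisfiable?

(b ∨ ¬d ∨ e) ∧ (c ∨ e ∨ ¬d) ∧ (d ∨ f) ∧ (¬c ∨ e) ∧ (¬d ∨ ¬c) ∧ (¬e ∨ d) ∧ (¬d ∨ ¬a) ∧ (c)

(c) alone gives c = True.
(e) alone gives e = True.
(¬d) alone gives d = False.
Now (d) is unsatisfied and unit — conflict.
No assignment satisfies every clause.

No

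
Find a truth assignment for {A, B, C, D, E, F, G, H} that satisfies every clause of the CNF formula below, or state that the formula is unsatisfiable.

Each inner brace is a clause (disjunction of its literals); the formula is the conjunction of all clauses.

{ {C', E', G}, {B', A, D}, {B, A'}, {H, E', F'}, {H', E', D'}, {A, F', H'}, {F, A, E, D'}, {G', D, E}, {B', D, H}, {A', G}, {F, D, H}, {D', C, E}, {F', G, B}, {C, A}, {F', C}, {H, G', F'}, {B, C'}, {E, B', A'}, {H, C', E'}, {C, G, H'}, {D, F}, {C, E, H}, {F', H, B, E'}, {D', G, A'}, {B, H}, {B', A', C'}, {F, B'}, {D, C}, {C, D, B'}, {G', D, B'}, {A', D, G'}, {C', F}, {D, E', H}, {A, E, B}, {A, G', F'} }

Suppose B = 1.
Unit clause (F) forces F = 1.
Unit clause (C) forces C = 1.
Unit clause (A') forces A = 0.
Unit clause (D) forces D = 1.
Unit clause (H') forces H = 0.
Unit clause (E') forces E = 0.
Unit clause (G') forces G = 0.
All clauses are satisfied.

A: 0; B: 1; C: 1; D: 1; E: 0; F: 1; G: 0; H: 0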